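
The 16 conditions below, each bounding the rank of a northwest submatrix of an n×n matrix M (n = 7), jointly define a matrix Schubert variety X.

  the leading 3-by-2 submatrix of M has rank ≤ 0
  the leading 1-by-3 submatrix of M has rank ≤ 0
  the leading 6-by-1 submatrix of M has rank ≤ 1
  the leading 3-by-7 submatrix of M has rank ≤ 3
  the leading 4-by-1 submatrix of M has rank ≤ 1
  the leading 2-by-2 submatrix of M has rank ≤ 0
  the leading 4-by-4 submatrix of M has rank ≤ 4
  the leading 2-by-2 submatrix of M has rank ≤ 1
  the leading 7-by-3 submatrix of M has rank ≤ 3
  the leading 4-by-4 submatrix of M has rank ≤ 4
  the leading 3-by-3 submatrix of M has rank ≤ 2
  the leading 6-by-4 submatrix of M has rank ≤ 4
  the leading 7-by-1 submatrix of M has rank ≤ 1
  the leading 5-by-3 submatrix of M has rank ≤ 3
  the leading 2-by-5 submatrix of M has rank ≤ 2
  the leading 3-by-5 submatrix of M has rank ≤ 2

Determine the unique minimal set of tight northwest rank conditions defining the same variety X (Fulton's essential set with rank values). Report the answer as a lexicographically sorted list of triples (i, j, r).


Propagating the 16 rank bounds to every northwest block:

  i=1: 0 0 0 1 1 1 1
  i=2: 0 0 1 2 2 2 2
  i=3: 0 0 1 2 2 3 3
  i=4: 1 1 2 3 3 4 4
  i=5: 1 2 3 4 4 5 5
  i=6: 1 2 3 4 5 6 6
  i=7: 1 2 3 4 5 6 7

giving w = (4, 3, 6, 1, 2, 5, 7) via Δ²R.

Rothe diagram D(w) (8 cells), 3 SE-corners (essential conditions):

[(1, 3, 0), (3, 2, 0), (3, 5, 2)]


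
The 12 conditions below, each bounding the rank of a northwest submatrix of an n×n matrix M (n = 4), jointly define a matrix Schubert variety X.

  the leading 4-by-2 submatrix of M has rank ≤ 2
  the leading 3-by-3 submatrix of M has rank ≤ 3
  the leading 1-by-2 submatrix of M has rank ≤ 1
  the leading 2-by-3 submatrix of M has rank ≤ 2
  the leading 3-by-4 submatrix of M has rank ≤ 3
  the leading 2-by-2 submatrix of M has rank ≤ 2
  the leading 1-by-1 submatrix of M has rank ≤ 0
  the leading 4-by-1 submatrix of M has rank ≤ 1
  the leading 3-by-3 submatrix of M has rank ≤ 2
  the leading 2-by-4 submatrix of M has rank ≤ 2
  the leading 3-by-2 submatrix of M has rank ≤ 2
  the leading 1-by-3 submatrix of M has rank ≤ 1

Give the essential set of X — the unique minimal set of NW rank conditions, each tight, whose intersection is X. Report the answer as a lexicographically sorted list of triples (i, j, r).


Computing R[i][j] = min implied NW-rank bound (n=4, 12 conditions):

  i=1: 0 | 1 | 1 | 1
  i=2: 1 | 2 | 2 | 2
  i=3: 1 | 2 | 2 | 3
  i=4: 1 | 2 | 3 | 4

so w = (2, 1, 4, 3).

Rothe diagram D(w) (2 cells), 2 SE-corners (essential conditions):

[(1, 1, 0), (3, 3, 2)]


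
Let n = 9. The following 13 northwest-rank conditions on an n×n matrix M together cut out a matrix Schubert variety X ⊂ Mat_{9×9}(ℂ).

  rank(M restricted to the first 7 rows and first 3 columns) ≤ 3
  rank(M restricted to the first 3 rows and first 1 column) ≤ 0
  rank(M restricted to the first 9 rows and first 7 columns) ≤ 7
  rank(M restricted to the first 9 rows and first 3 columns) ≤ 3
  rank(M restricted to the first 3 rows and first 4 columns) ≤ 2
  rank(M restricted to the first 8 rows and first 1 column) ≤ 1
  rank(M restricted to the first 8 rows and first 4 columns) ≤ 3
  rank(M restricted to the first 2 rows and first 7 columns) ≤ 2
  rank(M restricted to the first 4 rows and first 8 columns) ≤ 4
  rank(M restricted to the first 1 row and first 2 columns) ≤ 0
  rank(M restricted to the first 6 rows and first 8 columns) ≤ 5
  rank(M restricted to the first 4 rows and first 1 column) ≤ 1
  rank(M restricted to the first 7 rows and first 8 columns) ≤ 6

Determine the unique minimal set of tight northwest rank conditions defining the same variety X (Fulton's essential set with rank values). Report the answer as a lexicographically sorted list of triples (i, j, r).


Rank table r_w(9×9) implied by the 13 constraints:

  0, 0, 1, 1, 1, 1, 1, 1, 1
  0, 1, 2, 2, 2, 2, 2, 2, 2
  0, 1, 2, 2, 3, 3, 3, 3, 3
  1, 2, 3, 3, 4, 4, 4, 4, 4
  1, 2, 3, 3, 4, 5, 5, 5, 5
  1, 2, 3, 3, 4, 5, 5, 5, 6
  1, 2, 3, 3, 4, 5, 6, 6, 7
  1, 2, 3, 3, 4, 5, 6, 7, 8
  1, 2, 3, 4, 5, 6, 7, 8, 9

so w = (3, 2, 5, 1, 6, 9, 7, 8, 4).

ℓ(w)=11; the 5 essential cells (i,j,r):

[(1, 2, 0), (3, 1, 0), (3, 4, 2), (6, 8, 5), (8, 4, 3)]


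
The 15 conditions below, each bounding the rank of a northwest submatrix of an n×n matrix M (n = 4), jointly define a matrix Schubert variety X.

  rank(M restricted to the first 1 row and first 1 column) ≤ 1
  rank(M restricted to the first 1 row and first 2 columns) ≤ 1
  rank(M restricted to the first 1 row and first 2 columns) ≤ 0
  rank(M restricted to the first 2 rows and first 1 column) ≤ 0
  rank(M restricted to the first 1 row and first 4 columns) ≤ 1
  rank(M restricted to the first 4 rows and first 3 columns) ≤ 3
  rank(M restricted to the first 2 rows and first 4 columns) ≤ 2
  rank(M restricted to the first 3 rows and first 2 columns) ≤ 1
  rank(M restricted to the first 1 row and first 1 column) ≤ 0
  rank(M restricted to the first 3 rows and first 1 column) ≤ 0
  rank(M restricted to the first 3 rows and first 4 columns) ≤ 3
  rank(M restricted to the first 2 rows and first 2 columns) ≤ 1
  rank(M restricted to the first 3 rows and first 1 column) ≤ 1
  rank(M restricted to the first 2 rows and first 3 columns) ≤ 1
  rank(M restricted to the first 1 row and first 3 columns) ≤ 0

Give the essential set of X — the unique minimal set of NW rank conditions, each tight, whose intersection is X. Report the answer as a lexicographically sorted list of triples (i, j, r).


Propagating the 15 rank bounds to every northwest block:

  row 1: 0 | 0 | 0 | 1
  row 2: 0 | 1 | 1 | 2
  row 3: 0 | 1 | 2 | 3
  row 4: 1 | 2 | 3 | 4

reading off 1-entries of Δ²R: w = (4, 2, 3, 1).

|D(w)|=5, |Ess(w)|=2:

[(1, 3, 0), (3, 1, 0)]


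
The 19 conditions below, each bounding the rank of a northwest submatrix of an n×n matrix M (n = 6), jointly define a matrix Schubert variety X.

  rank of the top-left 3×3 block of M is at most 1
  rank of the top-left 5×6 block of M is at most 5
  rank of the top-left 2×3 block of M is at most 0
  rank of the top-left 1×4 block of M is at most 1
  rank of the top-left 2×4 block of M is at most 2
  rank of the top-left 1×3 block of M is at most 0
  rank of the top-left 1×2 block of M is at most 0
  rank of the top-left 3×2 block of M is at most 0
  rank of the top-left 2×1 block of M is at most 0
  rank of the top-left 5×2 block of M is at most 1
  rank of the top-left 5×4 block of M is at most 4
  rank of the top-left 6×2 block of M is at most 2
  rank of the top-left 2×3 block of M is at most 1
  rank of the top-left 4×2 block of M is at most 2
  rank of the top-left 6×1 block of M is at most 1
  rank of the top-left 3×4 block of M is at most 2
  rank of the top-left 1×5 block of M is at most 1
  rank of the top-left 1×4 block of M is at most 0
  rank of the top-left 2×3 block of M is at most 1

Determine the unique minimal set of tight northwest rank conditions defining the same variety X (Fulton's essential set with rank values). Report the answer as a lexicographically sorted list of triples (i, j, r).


Propagating the 19 rank bounds to every northwest block:

  0, 0, 0, 0, 1, 1
  0, 0, 0, 1, 2, 2
  0, 0, 1, 2, 3, 3
  1, 1, 2, 3, 4, 4
  1, 1, 2, 3, 4, 5
  1, 2, 3, 4, 5, 6

so w = (5, 4, 3, 1, 6, 2).

4 SE-corners of the 10-cell Rothe diagram give Ess(w):

[(1, 4, 0), (2, 3, 0), (3, 2, 0), (5, 2, 1)]


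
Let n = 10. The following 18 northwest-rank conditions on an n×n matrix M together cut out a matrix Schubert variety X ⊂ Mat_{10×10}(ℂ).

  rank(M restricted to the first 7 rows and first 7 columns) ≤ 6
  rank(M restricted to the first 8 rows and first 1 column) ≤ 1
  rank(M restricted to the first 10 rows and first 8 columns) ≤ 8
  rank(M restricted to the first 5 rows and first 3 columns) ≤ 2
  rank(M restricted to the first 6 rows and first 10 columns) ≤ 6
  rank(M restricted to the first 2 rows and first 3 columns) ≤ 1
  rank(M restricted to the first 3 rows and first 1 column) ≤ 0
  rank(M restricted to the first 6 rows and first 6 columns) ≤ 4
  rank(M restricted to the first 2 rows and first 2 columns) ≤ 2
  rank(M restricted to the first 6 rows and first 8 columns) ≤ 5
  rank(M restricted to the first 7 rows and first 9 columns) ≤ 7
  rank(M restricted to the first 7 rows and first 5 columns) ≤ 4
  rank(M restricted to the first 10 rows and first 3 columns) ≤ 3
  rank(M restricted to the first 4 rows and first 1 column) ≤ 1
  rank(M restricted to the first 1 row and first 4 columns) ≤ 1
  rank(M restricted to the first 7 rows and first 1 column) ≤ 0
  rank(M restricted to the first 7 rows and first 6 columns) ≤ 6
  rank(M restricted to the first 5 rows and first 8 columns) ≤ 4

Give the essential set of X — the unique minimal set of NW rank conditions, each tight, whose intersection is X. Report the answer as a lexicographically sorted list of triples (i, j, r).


Propagating the 18 rank bounds to every northwest block:

  0  1  1  1  1  1  1  1  1  1
  0  1  1  2  2  2  2  2  2  2
  0  1  2  3  3  3  3  3  3  3
  0  1  2  3  4  4  4  4  4  4
  0  1  2  3  4  4  4  4  5  5
  0  1  2  3  4  4  5  5  6  6
  0  1  2  3  4  5  6  6  7  7
  1  2  3  4  5  6  7  7  8  8
  1  2  3  4  5  6  7  8  9  9
  1  2  3  4  5  6  7  8  9  10

reading off 1-entries of Δ²R: w = (2, 4, 3, 5, 9, 7, 6, 1, 8, 10).

D(w) has 12 cells with 4 SE-corners; essential set:

[(2, 3, 1), (5, 8, 4), (6, 6, 4), (7, 1, 0)]


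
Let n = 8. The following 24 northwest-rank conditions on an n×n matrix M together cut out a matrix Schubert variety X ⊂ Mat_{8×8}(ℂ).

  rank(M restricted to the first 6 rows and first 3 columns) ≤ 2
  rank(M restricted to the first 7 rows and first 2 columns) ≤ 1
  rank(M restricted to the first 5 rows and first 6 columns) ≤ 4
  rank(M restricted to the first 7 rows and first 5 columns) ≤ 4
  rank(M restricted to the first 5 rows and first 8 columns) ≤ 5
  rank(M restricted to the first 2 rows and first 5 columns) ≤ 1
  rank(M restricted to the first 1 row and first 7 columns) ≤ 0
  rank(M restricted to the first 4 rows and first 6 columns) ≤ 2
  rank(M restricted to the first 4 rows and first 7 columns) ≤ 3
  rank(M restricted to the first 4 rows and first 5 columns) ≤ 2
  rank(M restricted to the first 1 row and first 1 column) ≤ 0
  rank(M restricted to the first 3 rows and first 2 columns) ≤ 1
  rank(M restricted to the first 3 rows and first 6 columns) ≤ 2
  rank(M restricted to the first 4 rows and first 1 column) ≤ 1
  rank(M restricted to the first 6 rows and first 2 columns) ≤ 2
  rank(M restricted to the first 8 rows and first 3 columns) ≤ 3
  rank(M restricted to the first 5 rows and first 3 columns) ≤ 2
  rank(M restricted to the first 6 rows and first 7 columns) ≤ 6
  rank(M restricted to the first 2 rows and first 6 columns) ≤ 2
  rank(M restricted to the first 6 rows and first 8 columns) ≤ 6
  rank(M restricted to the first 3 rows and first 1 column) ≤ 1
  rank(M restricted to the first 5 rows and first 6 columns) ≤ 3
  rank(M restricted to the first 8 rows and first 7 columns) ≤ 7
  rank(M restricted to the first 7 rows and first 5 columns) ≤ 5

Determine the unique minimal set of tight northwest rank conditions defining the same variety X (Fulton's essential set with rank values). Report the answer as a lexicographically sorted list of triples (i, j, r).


Computing R[i][j] = min implied NW-rank bound (n=8, 24 conditions):

  i=1: 0, 0, 0, 0, 0, 0, 0, 1
  i=2: 1, 1, 1, 1, 1, 1, 1, 2
  i=3: 1, 1, 2, 2, 2, 2, 2, 3
  i=4: 1, 1, 2, 2, 2, 2, 3, 4
  i=5: 1, 1, 2, 3, 3, 3, 4, 5
  i=6: 1, 1, 2, 3, 4, 4, 5, 6
  i=7: 1, 1, 2, 3, 4, 5, 6, 7
  i=8: 1, 2, 3, 4, 5, 6, 7, 8

reading off 1-entries of Δ²R: w = (8, 1, 3, 7, 4, 5, 6, 2).

3 SE-corners of the 15-cell Rothe diagram give Ess(w):

[(1, 7, 0), (4, 6, 2), (7, 2, 1)]


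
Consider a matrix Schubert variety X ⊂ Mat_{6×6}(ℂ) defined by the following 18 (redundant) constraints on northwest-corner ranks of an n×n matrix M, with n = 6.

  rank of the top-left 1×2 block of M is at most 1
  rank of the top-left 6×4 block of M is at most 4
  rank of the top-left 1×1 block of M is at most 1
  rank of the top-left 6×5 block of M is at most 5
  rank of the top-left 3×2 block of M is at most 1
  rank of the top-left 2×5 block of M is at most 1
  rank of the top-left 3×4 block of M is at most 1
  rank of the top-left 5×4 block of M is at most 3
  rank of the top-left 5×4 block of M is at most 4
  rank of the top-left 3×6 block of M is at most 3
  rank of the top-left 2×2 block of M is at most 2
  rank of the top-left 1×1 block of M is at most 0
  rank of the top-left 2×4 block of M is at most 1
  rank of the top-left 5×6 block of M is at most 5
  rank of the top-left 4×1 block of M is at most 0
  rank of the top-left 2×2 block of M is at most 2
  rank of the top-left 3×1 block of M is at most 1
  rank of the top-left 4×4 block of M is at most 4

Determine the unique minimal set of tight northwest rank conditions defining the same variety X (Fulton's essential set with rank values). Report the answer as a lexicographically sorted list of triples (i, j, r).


Propagating the 18 rank bounds to every northwest block:

  row 1: 0, 1, 1, 1, 1, 1
  row 2: 0, 1, 1, 1, 1, 2
  row 3: 0, 1, 1, 1, 2, 3
  row 4: 0, 1, 2, 2, 3, 4
  row 5: 1, 2, 3, 3, 4, 5
  row 6: 1, 2, 3, 4, 5, 6

giving w = (2, 6, 5, 3, 1, 4) via Δ²R.

D(w) has 9 cells with 3 SE-corners; essential set:

[(2, 5, 1), (3, 4, 1), (4, 1, 0)]


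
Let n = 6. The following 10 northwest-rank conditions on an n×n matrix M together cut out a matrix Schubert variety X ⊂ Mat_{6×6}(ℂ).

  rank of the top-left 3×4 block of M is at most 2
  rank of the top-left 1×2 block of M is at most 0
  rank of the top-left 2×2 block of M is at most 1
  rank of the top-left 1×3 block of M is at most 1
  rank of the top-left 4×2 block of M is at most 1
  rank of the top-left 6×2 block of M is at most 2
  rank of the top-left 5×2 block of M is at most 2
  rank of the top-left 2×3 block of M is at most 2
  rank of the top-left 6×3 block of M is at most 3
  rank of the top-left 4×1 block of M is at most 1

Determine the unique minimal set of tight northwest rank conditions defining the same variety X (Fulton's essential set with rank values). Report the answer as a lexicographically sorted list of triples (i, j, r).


Recovering R(i,j) via the rank-extension bound from the 10 conditions:

  0  0  1  1  1  1
  1  1  2  2  2  2
  1  1  2  2  3  3
  1  1  2  3  4  4
  1  2  3  4  5  5
  1  2  3  4  5  6

reading off 1-entries of Δ²R: w = (3, 1, 5, 4, 2, 6).

ℓ(w)=5; the 3 essential cells (i,j,r):

[(1, 2, 0), (3, 4, 2), (4, 2, 1)]


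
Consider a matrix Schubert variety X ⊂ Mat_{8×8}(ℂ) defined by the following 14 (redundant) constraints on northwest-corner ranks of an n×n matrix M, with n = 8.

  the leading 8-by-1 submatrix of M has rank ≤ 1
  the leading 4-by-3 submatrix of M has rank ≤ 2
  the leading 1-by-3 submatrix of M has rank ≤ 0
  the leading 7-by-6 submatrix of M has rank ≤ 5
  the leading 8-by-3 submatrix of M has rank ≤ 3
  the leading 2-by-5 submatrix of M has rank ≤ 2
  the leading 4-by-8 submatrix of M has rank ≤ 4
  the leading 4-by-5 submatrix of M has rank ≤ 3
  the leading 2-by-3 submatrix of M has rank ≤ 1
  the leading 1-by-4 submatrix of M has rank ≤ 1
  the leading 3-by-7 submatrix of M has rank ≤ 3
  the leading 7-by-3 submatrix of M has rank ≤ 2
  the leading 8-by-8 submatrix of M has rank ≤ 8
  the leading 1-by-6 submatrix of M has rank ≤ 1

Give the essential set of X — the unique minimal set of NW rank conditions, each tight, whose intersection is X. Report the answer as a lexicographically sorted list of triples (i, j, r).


Propagating the 14 rank bounds to every northwest block:

  i=1: 0, 0, 0, 1, 1, 1, 1, 1
  i=2: 1, 1, 1, 2, 2, 2, 2, 2
  i=3: 1, 2, 2, 3, 3, 3, 3, 3
  i=4: 1, 2, 2, 3, 3, 4, 4, 4
  i=5: 1, 2, 2, 3, 4, 5, 5, 5
  i=6: 1, 2, 2, 3, 4, 5, 6, 6
  i=7: 1, 2, 2, 3, 4, 5, 6, 7
  i=8: 1, 2, 3, 4, 5, 6, 7, 8

the unique w with this rank table is (4, 1, 2, 6, 5, 7, 8, 3).

Fulton essential set (3 of the 8 Rothe cells):

[(1, 3, 0), (4, 5, 3), (7, 3, 2)]


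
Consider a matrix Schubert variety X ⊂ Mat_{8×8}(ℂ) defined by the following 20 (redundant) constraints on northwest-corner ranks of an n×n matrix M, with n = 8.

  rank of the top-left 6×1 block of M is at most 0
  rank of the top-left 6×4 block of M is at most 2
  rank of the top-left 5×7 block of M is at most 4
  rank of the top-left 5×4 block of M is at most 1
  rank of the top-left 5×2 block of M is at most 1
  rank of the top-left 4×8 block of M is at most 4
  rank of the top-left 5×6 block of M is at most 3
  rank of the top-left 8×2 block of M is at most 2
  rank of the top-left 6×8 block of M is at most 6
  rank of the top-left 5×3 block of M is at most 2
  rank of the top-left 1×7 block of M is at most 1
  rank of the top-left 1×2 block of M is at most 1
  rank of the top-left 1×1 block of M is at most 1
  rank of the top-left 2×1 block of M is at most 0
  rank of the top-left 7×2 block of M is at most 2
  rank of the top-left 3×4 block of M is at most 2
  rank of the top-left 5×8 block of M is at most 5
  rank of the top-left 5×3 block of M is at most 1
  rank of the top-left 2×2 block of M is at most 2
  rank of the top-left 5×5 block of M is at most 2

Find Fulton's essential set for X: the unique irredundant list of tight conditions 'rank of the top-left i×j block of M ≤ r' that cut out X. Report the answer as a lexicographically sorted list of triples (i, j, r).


Reconstructing r_w from the 20 given conditions:

  0 1 1 1 1 1 1 1
  0 1 1 1 2 2 2 2
  0 1 1 1 2 3 3 3
  0 1 1 1 2 3 4 4
  0 1 1 1 2 3 4 5
  0 1 2 2 3 4 5 6
  1 2 3 3 4 5 6 7
  1 2 3 4 5 6 7 8

reading off 1-entries of Δ²R: w = (2, 5, 6, 7, 8, 3, 1, 4).

Fulton essential set (2 of the 14 Rothe cells):

[(5, 4, 1), (6, 1, 0)]


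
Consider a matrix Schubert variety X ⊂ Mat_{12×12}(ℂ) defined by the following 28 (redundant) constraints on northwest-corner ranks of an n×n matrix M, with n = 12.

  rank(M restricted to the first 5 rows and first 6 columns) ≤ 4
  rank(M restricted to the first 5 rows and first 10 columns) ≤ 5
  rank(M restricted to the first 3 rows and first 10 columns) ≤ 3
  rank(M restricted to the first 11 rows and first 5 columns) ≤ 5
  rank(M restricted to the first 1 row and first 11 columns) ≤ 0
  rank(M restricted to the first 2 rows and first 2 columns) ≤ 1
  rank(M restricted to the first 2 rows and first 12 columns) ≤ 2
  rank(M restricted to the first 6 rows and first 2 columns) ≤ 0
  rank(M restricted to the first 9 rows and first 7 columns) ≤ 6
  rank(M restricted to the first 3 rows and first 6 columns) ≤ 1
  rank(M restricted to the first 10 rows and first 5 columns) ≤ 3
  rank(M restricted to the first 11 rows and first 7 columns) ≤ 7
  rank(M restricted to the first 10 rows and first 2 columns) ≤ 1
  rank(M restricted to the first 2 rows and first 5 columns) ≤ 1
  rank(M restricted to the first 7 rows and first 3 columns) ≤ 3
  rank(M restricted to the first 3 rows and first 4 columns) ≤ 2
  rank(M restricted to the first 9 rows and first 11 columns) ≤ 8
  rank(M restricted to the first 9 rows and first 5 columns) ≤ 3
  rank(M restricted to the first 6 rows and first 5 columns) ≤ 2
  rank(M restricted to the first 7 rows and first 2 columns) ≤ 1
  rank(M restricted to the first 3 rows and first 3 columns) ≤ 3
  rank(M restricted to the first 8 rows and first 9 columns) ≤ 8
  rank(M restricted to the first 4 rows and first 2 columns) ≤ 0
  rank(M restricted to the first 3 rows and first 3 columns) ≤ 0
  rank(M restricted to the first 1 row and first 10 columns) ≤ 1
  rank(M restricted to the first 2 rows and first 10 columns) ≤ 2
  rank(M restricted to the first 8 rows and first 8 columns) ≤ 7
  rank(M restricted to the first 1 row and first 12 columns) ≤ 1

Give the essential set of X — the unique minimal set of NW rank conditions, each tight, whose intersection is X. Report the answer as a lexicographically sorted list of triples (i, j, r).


Reconstructing r_w from the 28 given conditions:

  R[1]: 0, 0, 0, 0, 0, 0, 0, 0, 0, 0, 0, 1
  R[2]: 0, 0, 0, 1, 1, 1, 1, 1, 1, 1, 1, 2
  R[3]: 0, 0, 0, 1, 1, 1, 2, 2, 2, 2, 2, 3
  R[4]: 0, 0, 1, 2, 2, 2, 3, 3, 3, 3, 3, 4
  R[5]: 0, 0, 1, 2, 2, 3, 4, 4, 4, 4, 4, 5
  R[6]: 0, 0, 1, 2, 2, 3, 4, 5, 5, 5, 5, 6
  R[7]: 1, 1, 2, 3, 3, 4, 5, 6, 6, 6, 6, 7
  R[8]: 1, 1, 2, 3, 3, 4, 5, 6, 7, 7, 7, 8
  R[9]: 1, 1, 2, 3, 3, 4, 5, 6, 7, 8, 8, 9
  R[10]: 1, 1, 2, 3, 3, 4, 5, 6, 7, 8, 9, 10
  R[11]: 1, 2, 3, 4, 4, 5, 6, 7, 8, 9, 10, 11
  R[12]: 1, 2, 3, 4, 5, 6, 7, 8, 9, 10, 11, 12

giving w = (12, 4, 7, 3, 6, 8, 1, 9, 10, 11, 2, 5) via Δ²R.

7 SE-corners of the 33-cell Rothe diagram give Ess(w):

[(1, 11, 0), (3, 3, 0), (3, 6, 1), (6, 2, 0), (6, 5, 2), (10, 2, 1), (10, 5, 3)]


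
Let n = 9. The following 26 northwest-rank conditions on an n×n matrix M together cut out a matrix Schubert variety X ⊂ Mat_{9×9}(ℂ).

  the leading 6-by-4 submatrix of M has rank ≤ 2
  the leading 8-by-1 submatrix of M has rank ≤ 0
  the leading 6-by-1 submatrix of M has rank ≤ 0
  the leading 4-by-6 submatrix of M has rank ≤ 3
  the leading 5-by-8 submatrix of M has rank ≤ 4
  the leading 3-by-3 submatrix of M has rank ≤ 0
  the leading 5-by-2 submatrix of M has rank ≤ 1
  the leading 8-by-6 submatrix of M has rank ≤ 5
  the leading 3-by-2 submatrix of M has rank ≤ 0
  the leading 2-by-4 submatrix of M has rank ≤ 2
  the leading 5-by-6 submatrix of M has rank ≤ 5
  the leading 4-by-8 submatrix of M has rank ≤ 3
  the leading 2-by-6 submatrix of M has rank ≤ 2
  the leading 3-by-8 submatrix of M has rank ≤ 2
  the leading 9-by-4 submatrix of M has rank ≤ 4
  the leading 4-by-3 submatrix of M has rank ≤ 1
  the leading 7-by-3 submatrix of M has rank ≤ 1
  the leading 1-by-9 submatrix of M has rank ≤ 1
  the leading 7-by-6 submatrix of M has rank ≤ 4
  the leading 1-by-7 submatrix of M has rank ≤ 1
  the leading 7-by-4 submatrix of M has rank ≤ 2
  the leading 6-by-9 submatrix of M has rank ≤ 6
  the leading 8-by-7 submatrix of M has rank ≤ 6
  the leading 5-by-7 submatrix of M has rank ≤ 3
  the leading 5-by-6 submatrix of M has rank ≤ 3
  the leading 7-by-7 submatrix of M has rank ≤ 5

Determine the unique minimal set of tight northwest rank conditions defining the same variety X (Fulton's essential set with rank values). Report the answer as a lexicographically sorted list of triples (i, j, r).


Reconstructing r_w from the 26 given conditions:

  i=1: 0 | 0 | 0 | 1 | 1 | 1 | 1 | 1 | 1
  i=2: 0 | 0 | 0 | 1 | 2 | 2 | 2 | 2 | 2
  i=3: 0 | 0 | 0 | 1 | 2 | 2 | 2 | 2 | 3
  i=4: 0 | 1 | 1 | 2 | 3 | 3 | 3 | 3 | 4
  i=5: 0 | 1 | 1 | 2 | 3 | 3 | 3 | 4 | 5
  i=6: 0 | 1 | 1 | 2 | 3 | 4 | 4 | 5 | 6
  i=7: 0 | 1 | 1 | 2 | 3 | 4 | 5 | 6 | 7
  i=8: 0 | 1 | 2 | 3 | 4 | 5 | 6 | 7 | 8
  i=9: 1 | 2 | 3 | 4 | 5 | 6 | 7 | 8 | 9

so w = (4, 5, 9, 2, 8, 6, 7, 3, 1).

Rothe diagram D(w) (22 cells), 5 SE-corners (essential conditions):

[(3, 3, 0), (3, 8, 2), (5, 7, 3), (7, 3, 1), (8, 1, 0)]


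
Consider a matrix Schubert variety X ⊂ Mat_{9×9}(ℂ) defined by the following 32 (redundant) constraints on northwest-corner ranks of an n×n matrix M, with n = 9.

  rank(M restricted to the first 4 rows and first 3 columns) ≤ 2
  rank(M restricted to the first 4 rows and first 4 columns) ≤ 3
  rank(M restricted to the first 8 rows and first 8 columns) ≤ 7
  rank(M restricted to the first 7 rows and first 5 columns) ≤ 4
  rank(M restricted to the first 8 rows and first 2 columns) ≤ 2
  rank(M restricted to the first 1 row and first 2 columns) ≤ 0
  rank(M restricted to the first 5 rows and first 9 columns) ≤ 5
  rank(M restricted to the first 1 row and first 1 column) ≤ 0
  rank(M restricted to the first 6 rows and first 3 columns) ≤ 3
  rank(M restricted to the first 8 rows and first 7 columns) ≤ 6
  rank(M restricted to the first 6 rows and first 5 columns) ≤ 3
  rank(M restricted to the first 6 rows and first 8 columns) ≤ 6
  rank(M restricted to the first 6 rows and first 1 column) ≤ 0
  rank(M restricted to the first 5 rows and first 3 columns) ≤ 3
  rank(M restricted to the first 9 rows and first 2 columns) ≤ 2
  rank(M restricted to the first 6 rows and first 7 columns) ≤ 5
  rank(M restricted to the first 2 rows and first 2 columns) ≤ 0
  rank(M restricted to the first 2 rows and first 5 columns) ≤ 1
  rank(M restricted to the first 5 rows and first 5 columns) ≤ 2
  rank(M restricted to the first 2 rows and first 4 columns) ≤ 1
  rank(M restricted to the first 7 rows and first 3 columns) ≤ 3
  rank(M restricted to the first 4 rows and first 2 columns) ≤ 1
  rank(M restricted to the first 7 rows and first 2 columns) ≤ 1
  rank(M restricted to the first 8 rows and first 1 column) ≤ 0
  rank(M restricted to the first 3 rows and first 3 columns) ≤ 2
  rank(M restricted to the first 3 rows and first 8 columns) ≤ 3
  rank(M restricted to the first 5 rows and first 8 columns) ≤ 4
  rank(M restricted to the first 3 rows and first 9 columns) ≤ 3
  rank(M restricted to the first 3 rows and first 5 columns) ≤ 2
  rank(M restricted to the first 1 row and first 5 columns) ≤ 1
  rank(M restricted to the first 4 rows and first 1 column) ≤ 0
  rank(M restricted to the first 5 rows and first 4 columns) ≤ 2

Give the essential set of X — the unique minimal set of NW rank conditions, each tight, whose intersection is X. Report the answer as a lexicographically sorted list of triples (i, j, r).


The tightest implied rank at each (i,j), from the 32 conditions:

  0  0  1  1  1  1  1  1  1
  0  0  1  1  1  2  2  2  2
  0  1  2  2  2  3  3  3  3
  0  1  2  2  2  3  4  4  4
  0  1  2  2  2  3  4  4  5
  0  1  2  3  3  4  5  5  6
  0  1  2  3  4  5  6  6  7
  0  1  2  3  4  5  6  7  8
  1  2  3  4  5  6  7  8  9

second differences of R give the permutation w = (3, 6, 2, 7, 9, 4, 5, 8, 1).

|D(w)|=17, |Ess(w)|=5:

[(2, 2, 0), (2, 5, 1), (5, 5, 2), (5, 8, 4), (8, 1, 0)]


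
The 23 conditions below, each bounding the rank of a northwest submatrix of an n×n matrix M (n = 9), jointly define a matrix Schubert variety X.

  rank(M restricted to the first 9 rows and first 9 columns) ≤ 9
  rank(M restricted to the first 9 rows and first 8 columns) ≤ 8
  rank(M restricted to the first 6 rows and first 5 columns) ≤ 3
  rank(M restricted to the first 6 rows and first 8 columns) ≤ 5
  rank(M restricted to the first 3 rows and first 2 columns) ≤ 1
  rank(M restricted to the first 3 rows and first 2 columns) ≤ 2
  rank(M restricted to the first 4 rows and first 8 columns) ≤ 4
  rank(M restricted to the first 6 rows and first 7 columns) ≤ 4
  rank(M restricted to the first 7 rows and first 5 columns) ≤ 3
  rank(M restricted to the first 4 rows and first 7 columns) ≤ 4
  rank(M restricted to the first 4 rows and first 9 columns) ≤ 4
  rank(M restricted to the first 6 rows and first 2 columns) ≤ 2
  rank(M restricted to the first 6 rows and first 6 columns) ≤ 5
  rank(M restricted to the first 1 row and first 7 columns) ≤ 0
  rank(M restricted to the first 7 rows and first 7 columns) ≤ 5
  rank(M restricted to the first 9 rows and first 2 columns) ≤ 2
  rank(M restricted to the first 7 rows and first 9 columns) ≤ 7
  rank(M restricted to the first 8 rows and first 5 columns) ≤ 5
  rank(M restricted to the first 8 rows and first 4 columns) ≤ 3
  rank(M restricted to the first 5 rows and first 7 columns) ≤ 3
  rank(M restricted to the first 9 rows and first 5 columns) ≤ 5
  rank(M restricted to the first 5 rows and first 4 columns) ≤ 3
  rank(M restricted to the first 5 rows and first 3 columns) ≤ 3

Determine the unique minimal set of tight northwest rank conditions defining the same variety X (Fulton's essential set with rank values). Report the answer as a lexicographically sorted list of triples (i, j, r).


Recovering R(i,j) via the rank-extension bound from the 23 conditions:

  0, 0, 0, 0, 0, 0, 0, 1, 1
  1, 1, 1, 1, 1, 1, 1, 2, 2
  1, 1, 2, 2, 2, 2, 2, 3, 3
  1, 2, 3, 3, 3, 3, 3, 4, 4
  1, 2, 3, 3, 3, 3, 3, 4, 5
  1, 2, 3, 3, 3, 4, 4, 5, 6
  1, 2, 3, 3, 3, 4, 5, 6, 7
  1, 2, 3, 3, 4, 5, 6, 7, 8
  1, 2, 3, 4, 5, 6, 7, 8, 9

second differences of R give the permutation w = (8, 1, 3, 2, 9, 6, 7, 5, 4).

ℓ(w)=17; the 5 essential cells (i,j,r):

[(1, 7, 0), (3, 2, 1), (5, 7, 3), (7, 5, 3), (8, 4, 3)]


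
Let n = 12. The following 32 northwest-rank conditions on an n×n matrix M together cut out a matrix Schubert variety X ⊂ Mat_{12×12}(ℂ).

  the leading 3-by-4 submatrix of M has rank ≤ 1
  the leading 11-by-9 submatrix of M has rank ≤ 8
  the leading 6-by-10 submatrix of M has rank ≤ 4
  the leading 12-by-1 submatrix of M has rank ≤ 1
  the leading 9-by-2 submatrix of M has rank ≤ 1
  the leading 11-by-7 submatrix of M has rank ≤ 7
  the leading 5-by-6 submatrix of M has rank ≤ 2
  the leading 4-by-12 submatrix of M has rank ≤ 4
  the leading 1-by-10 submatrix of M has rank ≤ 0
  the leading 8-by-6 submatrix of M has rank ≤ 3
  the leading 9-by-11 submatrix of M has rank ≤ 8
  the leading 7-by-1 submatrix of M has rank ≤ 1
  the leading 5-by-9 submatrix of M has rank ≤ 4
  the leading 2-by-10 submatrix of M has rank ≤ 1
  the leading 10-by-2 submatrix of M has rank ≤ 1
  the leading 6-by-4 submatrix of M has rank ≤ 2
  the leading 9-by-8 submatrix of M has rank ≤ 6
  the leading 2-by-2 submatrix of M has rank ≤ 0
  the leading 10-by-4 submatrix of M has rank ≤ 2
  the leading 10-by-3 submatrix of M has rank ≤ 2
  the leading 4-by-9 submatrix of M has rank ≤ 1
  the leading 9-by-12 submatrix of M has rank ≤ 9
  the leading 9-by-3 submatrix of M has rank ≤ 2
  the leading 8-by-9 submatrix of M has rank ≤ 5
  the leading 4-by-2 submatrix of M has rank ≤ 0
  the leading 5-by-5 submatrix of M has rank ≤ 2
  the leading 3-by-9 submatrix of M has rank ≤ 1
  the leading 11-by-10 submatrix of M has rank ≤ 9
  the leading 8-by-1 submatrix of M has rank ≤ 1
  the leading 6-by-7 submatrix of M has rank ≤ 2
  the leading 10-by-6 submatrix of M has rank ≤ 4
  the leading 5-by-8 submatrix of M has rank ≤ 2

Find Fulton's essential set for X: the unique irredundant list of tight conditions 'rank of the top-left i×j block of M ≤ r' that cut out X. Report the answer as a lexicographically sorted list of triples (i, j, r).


Reconstructing r_w from the 32 given conditions:

  R[1]: 0  0  0  0  0  0  0  0  0  0  1  1
  R[2]: 0  0  1  1  1  1  1  1  1  1  2  2
  R[3]: 0  0  1  1  1  1  1  1  1  2  3  3
  R[4]: 0  0  1  1  1  1  1  1  1  2  3  4
  R[5]: 1  1  2  2  2  2  2  2  2  3  4  5
  R[6]: 1  1  2  2  2  2  2  3  3  4  5  6
  R[7]: 1  1  2  2  3  3  3  4  4  5  6  7
  R[8]: 1  1  2  2  3  3  4  5  5  6  7  8
  R[9]: 1  1  2  2  3  4  5  6  6  7  8  9
  R[10]: 1  1  2  2  3  4  5  6  7  8  9  10
  R[11]: 1  2  3  3  4  5  6  7  8  9  10  11
  R[12]: 1  2  3  4  5  6  7  8  9  10  11  12

the unique w with this rank table is (11, 3, 10, 12, 1, 8, 5, 7, 6, 9, 2, 4).

7 SE-corners of the 42-cell Rothe diagram give Ess(w):

[(1, 10, 0), (4, 2, 0), (4, 9, 1), (6, 7, 2), (8, 6, 3), (10, 2, 1), (10, 4, 2)]


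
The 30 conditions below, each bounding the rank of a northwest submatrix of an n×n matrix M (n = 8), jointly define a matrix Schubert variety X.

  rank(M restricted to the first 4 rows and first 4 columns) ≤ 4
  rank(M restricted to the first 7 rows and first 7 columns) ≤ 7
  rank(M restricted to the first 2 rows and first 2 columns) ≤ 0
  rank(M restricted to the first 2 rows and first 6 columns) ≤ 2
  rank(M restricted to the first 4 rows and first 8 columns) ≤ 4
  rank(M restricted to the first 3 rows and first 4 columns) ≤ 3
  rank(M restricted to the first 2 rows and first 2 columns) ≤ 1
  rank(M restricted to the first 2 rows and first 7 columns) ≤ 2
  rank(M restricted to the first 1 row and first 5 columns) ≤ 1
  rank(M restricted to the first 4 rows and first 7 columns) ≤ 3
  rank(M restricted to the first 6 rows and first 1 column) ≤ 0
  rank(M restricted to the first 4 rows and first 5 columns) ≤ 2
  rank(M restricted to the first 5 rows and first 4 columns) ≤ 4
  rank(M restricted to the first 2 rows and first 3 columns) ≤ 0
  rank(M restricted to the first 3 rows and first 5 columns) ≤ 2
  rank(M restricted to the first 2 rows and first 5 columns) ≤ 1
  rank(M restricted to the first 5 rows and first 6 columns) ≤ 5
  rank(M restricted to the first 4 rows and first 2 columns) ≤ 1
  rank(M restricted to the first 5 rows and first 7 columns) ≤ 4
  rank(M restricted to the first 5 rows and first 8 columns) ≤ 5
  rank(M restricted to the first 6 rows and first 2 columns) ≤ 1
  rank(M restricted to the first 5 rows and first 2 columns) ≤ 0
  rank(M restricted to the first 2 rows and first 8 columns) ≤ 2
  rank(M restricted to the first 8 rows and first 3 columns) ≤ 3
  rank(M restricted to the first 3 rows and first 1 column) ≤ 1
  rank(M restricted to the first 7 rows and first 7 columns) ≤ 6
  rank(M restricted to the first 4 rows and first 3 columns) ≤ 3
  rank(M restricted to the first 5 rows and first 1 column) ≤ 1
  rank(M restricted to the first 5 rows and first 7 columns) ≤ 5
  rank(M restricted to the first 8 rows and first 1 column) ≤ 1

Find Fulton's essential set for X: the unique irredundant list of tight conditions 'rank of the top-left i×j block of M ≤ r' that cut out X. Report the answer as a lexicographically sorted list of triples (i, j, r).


Recovering R(i,j) via the rank-extension bound from the 30 conditions:

  R[1]: 0, 0, 0, 1, 1, 1, 1, 1
  R[2]: 0, 0, 0, 1, 1, 2, 2, 2
  R[3]: 0, 0, 1, 2, 2, 3, 3, 3
  R[4]: 0, 0, 1, 2, 2, 3, 3, 4
  R[5]: 0, 0, 1, 2, 3, 4, 4, 5
  R[6]: 0, 1, 2, 3, 4, 5, 5, 6
  R[7]: 1, 2, 3, 4, 5, 6, 6, 7
  R[8]: 1, 2, 3, 4, 5, 6, 7, 8

so w = (4, 6, 3, 8, 5, 2, 1, 7).

|D(w)|=16, |Ess(w)|=6:

[(2, 3, 0), (2, 5, 1), (4, 5, 2), (4, 7, 3), (5, 2, 0), (6, 1, 0)]


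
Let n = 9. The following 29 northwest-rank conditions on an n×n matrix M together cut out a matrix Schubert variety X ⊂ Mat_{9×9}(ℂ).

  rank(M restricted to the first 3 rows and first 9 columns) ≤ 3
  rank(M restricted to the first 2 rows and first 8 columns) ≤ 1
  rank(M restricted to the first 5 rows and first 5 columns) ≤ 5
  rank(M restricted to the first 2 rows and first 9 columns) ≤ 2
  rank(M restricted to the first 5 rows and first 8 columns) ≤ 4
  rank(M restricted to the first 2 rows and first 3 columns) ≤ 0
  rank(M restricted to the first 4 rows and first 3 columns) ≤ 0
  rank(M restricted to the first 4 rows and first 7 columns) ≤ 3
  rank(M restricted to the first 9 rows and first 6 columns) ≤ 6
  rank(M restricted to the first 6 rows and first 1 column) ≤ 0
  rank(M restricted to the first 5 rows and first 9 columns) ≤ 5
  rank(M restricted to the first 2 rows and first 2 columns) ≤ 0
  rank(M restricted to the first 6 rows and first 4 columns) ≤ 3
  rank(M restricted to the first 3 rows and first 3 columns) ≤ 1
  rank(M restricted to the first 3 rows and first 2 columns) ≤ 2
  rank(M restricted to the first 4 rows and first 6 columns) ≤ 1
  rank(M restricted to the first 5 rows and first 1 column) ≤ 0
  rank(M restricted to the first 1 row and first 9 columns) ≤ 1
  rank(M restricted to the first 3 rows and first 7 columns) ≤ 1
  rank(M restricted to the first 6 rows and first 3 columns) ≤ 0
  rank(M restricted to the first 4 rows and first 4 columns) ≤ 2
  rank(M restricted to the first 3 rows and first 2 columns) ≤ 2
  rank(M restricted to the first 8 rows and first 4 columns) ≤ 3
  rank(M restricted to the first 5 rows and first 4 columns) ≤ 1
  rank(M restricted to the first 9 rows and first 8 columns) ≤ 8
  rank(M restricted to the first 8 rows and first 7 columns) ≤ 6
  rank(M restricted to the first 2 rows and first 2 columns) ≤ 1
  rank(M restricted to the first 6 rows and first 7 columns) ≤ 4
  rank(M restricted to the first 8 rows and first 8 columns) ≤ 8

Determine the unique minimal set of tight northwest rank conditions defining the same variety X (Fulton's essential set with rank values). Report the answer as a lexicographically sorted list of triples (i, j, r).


Propagating the 29 rank bounds to every northwest block:

  i=1: 0 0 0 1 1 1 1 1 1
  i=2: 0 0 0 1 1 1 1 1 2
  i=3: 0 0 0 1 1 1 1 2 3
  i=4: 0 0 0 1 1 1 2 3 4
  i=5: 0 0 0 1 2 2 3 4 5
  i=6: 0 0 0 1 2 3 4 5 6
  i=7: 1 1 1 2 3 4 5 6 7
  i=8: 1 2 2 3 4 5 6 7 8
  i=9: 1 2 3 4 5 6 7 8 9

reading off 1-entries of Δ²R: w = (4, 9, 8, 7, 5, 6, 1, 2, 3).

ℓ(w)=27; the 4 essential cells (i,j,r):

[(2, 8, 1), (3, 7, 1), (4, 6, 1), (6, 3, 0)]


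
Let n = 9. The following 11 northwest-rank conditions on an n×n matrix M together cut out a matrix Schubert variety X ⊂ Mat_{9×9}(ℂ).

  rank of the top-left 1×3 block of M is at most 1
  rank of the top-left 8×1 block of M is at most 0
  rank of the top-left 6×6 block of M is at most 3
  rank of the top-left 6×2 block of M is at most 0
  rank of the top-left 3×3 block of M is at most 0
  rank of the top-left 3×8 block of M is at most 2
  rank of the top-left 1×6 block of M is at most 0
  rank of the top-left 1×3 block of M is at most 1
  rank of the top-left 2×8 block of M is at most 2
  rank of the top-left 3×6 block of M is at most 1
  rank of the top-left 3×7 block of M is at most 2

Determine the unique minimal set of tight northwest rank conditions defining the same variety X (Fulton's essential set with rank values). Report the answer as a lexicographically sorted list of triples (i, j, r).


Propagating the 11 rank bounds to every northwest block:

  R[1]: 0  0  0  0  0  0  1  1  1
  R[2]: 0  0  0  1  1  1  2  2  2
  R[3]: 0  0  0  1  1  1  2  2  3
  R[4]: 0  0  1  2  2  2  3  3  4
  R[5]: 0  0  1  2  3  3  4  4  5
  R[6]: 0  0  1  2  3  3  4  5  6
  R[7]: 0  1  2  3  4  4  5  6  7
  R[8]: 0  1  2  3  4  5  6  7  8
  R[9]: 1  2  3  4  5  6  7  8  9

so w = (7, 4, 9, 3, 5, 8, 2, 6, 1).

D(w) has 24 cells with 7 SE-corners; essential set:

[(1, 6, 0), (3, 3, 0), (3, 6, 1), (3, 8, 2), (6, 2, 0), (6, 6, 3), (8, 1, 0)]


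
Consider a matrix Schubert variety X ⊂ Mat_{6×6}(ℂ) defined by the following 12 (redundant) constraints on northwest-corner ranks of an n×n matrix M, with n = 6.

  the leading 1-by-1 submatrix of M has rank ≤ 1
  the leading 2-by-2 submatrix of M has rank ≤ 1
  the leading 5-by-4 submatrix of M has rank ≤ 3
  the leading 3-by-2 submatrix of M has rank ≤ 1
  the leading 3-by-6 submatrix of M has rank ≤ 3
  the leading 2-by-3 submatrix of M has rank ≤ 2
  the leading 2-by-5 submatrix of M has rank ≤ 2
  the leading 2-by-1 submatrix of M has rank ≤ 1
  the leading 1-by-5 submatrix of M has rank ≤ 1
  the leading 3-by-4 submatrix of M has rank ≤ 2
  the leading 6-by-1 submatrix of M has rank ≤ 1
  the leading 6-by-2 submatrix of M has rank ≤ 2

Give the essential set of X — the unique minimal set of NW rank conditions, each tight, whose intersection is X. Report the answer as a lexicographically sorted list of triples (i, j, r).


Rank table r_w(6×6) implied by the 12 constraints:

  R[1]: 1 1 1 1 1 1
  R[2]: 1 1 2 2 2 2
  R[3]: 1 1 2 2 3 3
  R[4]: 1 2 3 3 4 4
  R[5]: 1 2 3 3 4 5
  R[6]: 1 2 3 4 5 6

reading off 1-entries of Δ²R: w = (1, 3, 5, 2, 6, 4).

D(w) has 4 cells with 3 SE-corners; essential set:

[(3, 2, 1), (3, 4, 2), (5, 4, 3)]


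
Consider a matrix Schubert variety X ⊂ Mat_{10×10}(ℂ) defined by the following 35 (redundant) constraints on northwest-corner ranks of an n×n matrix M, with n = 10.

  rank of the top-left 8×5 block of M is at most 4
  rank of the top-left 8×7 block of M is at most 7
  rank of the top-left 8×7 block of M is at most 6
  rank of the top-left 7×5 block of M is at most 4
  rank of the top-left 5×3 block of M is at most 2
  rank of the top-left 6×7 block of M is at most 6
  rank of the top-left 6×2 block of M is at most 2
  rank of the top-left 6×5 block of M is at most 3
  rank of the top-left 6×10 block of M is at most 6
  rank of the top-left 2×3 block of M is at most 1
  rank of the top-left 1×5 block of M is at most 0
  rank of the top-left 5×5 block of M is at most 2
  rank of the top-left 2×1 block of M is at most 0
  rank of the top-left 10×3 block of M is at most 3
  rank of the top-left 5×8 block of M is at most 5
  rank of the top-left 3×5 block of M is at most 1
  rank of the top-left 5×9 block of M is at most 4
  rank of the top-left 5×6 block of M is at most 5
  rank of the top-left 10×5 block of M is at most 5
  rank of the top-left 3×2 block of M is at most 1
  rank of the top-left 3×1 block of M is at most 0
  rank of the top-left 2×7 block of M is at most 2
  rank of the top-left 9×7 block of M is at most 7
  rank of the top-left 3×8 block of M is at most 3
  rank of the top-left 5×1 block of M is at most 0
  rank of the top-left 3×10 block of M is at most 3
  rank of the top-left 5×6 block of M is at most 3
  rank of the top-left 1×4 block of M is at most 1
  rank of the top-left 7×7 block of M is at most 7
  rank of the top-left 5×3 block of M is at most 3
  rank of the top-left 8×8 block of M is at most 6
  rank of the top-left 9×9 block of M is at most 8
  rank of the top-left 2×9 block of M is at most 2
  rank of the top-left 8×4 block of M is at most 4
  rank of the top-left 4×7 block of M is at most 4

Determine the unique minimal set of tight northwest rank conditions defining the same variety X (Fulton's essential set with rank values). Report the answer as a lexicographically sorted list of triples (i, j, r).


Rank table r_w(10×10) implied by the 35 constraints:

  i=1: 0  0  0  0  0  1  1  1  1  1
  i=2: 0  1  1  1  1  2  2  2  2  2
  i=3: 0  1  1  1  1  2  3  3  3  3
  i=4: 0  1  2  2  2  3  4  4  4  4
  i=5: 0  1  2  2  2  3  4  4  4  5
  i=6: 1  2  3  3  3  4  5  5  5  6
  i=7: 1  2  3  4  4  5  6  6  6  7
  i=8: 1  2  3  4  4  5  6  6  7  8
  i=9: 1  2  3  4  5  6  7  7  8  9
  i=10: 1  2  3  4  5  6  7  8  9  10

so w = (6, 2, 7, 3, 10, 1, 4, 9, 5, 8).

ℓ(w)=18; the 7 essential cells (i,j,r):

[(1, 5, 0), (3, 5, 1), (5, 1, 0), (5, 5, 2), (5, 9, 4), (8, 5, 4), (8, 8, 6)]
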